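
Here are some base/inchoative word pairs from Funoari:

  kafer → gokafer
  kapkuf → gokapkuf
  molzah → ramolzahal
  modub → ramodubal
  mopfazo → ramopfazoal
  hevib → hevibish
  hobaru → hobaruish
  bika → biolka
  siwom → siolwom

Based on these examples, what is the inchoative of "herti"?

hertiish

modub and hevib both end in -b yet inflect differently (ramodubal, hevibish), so the final letter is not what conditions the rule; the first letter is.
"herti" begins with h-. The stems beginning with h- (hevib → hevibish, hobaru → hobaruish) add -ish.
So herti → hertiish.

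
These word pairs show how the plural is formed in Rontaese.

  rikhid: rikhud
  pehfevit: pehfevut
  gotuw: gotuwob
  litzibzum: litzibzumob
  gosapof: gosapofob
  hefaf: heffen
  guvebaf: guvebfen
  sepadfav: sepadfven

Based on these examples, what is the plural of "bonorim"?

gosapof and hefaf both end in -f yet inflect differently (gosapofob, heffen), so the final letter is not what conditions the rule; the last vowel is.
"bonorim" has last vowel 'i'. The stems whose last vowel is 'i' (rikhid → rikhud, pehfevit → pehfevut) change the last vowel to 'u'.
So bonorim → bonorum.

bonorum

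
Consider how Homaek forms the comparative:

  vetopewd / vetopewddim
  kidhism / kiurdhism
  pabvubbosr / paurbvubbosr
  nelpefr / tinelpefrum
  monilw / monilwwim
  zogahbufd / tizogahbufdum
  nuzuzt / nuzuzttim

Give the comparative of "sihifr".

nelpefr and pabvubbosr both end in -r yet inflect differently (tinelpefrum, paurbvubbosr), so the final letter is not what conditions the rule; the second-to-last letter is.
"sihifr" has second-to-last letter 'f'. The stems whose second-to-last letter is 'f' (zogahbufd → tizogahbufdum, nelpefr → tinelpefrum) add ti- … -um around the stem.
The other patterns: stems whose second-to-last letter is 's' insert -ur- after the first vowel; stems whose second-to-last letter is 'l', 'w' or 'z' double the final consonant and add -im.
So sihifr → tisihifrum.

tisihifrum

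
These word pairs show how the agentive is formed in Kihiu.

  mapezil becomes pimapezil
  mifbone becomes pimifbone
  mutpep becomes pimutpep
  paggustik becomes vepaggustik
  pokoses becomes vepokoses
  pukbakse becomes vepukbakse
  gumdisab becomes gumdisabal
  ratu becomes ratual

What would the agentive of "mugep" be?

pimugep

mifbone and pukbakse both end in -e yet inflect differently (pimifbone, vepukbakse), so the final letter is not what conditions the rule; the first letter is.
"mugep" begins with m-. The stems beginning with m- (mapezil → pimapezil, mifbone → pimifbone, mutpep → pimutpep) add the prefix pi-.
So mugep → pimugep.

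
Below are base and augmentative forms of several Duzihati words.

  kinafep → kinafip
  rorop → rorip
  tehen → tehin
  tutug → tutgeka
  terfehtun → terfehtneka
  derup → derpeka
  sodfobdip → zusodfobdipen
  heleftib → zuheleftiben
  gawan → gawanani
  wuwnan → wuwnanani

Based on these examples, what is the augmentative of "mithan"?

mithanani

tehen and terfehtun both end in -n yet inflect differently (tehin, terfehtneka), so the final letter is not what conditions the rule; the last vowel is.
"mithan" has last vowel 'a'. The stems whose last vowel is 'a' (gawan → gawanani, wuwnan → wuwnanani) add -ani.
The other patterns: stems whose last vowel is 'e' or 'o' change the last vowel to 'i'; stems whose last vowel is 'u' delete the last vowel and add -eka; stems whose last vowel is 'i' add zu- … -en around the stem.
So mithan → mithanani.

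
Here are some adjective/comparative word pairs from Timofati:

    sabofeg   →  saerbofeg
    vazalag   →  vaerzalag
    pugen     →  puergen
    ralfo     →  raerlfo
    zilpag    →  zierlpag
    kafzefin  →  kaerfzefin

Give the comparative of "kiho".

Every pair shown (sabofeg → saerbofeg, vazalag → vaerzalag, pugen → puergen, …) follows the same rule: insert -er- after the first vowel.
So kiho → kierho.

kierho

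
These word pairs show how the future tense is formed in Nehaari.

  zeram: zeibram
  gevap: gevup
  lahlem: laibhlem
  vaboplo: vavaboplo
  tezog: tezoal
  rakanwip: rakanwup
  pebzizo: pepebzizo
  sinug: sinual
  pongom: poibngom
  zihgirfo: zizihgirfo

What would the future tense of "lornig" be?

tezog and pongom both have last vowel 'o' yet inflect differently (tezoal, poibngom), so the last vowel is not what conditions the rule; the final letter is.
"lornig" ends in -g. The stems ending in -g (sinug → sinual, tezog → tezoal) drop the final letter and add -al.
The other patterns: stems ending in -m insert -ib- after the first vowel; stems ending in -o repeat the first consonant+vowel as a prefix; stems ending in -p change the last vowel to 'u'.
So lornig → lornial.

lornial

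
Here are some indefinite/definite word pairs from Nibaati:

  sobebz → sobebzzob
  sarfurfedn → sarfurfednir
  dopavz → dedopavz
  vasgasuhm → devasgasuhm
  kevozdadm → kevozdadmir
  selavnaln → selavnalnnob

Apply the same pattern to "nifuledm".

kevozdadm and vasgasuhm both end in -m yet inflect differently (kevozdadmir, devasgasuhm), so the final letter is not what conditions the rule; the second-to-last letter is.
"nifuledm" has second-to-last letter 'd'. The stems whose second-to-last letter is 'd' (sarfurfedn → sarfurfednir, kevozdadm → kevozdadmir) add -ir.
So nifuledm → nifuledmir.

nifuledmir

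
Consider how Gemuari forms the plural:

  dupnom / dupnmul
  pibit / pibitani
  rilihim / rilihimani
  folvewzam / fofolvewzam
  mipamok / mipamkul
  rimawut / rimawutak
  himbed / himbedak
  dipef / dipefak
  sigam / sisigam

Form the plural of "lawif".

lawifani

folvewzam and dupnom both end in -m yet inflect differently (fofolvewzam, dupnmul), so the final letter is not what conditions the rule; the last vowel is.
"lawif" has last vowel 'i'. The stems whose last vowel is 'i' (pibit → pibitani, rilihim → rilihimani) add -ani.
So lawif → lawifani.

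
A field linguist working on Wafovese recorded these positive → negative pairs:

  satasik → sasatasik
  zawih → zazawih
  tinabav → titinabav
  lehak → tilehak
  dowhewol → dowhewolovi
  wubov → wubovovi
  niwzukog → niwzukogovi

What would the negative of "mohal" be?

satasik and lehak both end in -k yet inflect differently (sasatasik, tilehak), so the final letter is not what conditions the rule; the last vowel is.
"mohal" has last vowel 'a'. The stems whose last vowel is 'a' (tinabav → titinabav, lehak → tilehak) add the prefix ti-.
So mohal → timohal.

timohal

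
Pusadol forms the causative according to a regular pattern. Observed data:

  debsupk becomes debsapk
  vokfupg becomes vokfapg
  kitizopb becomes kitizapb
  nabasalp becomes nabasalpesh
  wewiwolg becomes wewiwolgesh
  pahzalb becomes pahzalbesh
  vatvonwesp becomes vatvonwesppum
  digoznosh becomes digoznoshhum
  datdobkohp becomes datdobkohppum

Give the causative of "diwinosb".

diwinosbbum

vokfupg and wewiwolg both end in -g yet inflect differently (vokfapg, wewiwolgesh), so the final letter is not what conditions the rule; the second-to-last letter is.
"diwinosb" has second-to-last letter 's'. The stems whose second-to-last letter is 's' (vatvonwesp → vatvonwesppum, digoznosh → digoznoshhum) double the final consonant and add -um.
The other patterns: stems whose second-to-last letter is 'p' change the last vowel to 'a'; stems whose second-to-last letter is 'l' add -esh.
So diwinosb → diwinosbbum.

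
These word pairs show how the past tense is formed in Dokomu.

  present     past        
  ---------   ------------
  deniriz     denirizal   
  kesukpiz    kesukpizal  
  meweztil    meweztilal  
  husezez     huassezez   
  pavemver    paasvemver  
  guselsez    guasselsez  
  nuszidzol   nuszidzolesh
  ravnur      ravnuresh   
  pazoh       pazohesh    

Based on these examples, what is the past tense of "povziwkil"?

deniriz and husezez both end in -z yet inflect differently (denirizal, huassezez), so the final letter is not what conditions the rule; the last vowel is.
"povziwkil" has last vowel 'i'. The stems whose last vowel is 'i' (deniriz → denirizal, kesukpiz → kesukpizal, meweztil → meweztilal) add -al.
So povziwkil → povziwkilal.

povziwkilal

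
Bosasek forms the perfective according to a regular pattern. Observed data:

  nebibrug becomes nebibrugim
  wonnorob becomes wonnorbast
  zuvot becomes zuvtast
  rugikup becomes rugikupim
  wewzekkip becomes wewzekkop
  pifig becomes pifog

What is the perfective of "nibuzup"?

rugikup and wewzekkip both end in -p yet inflect differently (rugikupim, wewzekkop), so the final letter is not what conditions the rule; the last vowel is.
"nibuzup" has last vowel 'u'. The stems whose last vowel is 'u' (rugikup → rugikupim, nebibrug → nebibrugim) add -im.
The other patterns: stems whose last vowel is 'o' delete the last vowel and add -ast; stems whose last vowel is 'i' change the last vowel to 'o'.
So nibuzup → nibuzupim.

nibuzupim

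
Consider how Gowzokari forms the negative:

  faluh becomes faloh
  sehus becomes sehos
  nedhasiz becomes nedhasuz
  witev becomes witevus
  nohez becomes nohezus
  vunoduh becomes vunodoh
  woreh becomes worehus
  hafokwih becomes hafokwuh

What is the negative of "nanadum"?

nanadom

"nanadum" has last vowel 'u'. The stems whose last vowel is 'u' (faluh → faloh, vunoduh → vunodoh, sehus → sehos) change the last vowel to 'o'.
The other patterns: stems whose last vowel is 'e' add -us; stems whose last vowel is 'i' change the last vowel to 'u'.
So nanadum → nanadom.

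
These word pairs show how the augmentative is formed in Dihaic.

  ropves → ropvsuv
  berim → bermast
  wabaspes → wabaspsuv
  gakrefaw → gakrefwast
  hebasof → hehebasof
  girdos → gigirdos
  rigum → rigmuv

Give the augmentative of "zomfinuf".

"zomfinuf" has last vowel 'u'. The one such stem in the data (rigum → rigmuv) deletes the last vowel and adds -uv (as do wabaspes, ropves), so the same rule applies.
The other patterns: stems whose last vowel is 'o' repeat the first consonant+vowel as a prefix; stems whose last vowel is 'a' or 'i' delete the last vowel and add -ast.
So zomfinuf → zomfinfuv.

zomfinfuv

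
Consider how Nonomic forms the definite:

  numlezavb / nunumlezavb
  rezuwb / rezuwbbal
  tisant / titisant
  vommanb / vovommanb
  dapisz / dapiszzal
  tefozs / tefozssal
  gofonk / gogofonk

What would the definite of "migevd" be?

mimigevd

"migevd" has second-to-last letter 'v'. The one such stem in the data (numlezavb → nunumlezavb) repeats the first consonant+vowel as a prefix (as do gofonk, vommanb), so the same rule applies.
So migevd → mimigevd.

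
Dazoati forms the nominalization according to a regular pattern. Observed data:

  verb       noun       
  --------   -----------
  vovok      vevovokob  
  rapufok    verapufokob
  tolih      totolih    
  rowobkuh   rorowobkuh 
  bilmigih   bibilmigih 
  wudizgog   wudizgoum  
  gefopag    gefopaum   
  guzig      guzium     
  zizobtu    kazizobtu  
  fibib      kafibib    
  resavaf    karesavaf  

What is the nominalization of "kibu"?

vovok and wudizgog both have last vowel 'o' yet inflect differently (vevovokob, wudizgoum), so the last vowel is not what conditions the rule; the final letter is.
"kibu" ends in -u. The one such stem in the data (zizobtu → kazizobtu) adds the prefix ka-, so the same rule applies.
So kibu → kakibu.

kakibu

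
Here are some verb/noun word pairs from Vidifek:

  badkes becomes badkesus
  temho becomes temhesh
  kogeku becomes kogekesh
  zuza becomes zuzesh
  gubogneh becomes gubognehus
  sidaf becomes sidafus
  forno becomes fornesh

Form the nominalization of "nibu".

nibesh

sidaf and zuza both have last vowel 'a' yet inflect differently (sidafus, zuzesh), so the last vowel is not what conditions the rule; whether the stem ends in a vowel or a consonant is.
"nibu" ends in a vowel. The stems ending in a vowel (kogeku → kogekesh, zuza → zuzesh, forno → fornesh) drop the final letter and add -esh.
So nibu → nibesh.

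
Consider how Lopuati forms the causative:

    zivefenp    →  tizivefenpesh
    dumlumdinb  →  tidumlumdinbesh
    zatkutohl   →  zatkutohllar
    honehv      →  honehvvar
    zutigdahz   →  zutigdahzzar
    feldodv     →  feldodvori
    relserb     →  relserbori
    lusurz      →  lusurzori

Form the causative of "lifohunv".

honehv and feldodv both end in -v yet inflect differently (honehvvar, feldodvori), so the final letter is not what conditions the rule; the second-to-last letter is.
"lifohunv" has second-to-last letter 'n'. The stems whose second-to-last letter is 'n' (zivefenp → tizivefenpesh, dumlumdinb → tidumlumdinbesh) add ti- … -esh around the stem.
So lifohunv → tilifohunvesh.

tilifohunvesh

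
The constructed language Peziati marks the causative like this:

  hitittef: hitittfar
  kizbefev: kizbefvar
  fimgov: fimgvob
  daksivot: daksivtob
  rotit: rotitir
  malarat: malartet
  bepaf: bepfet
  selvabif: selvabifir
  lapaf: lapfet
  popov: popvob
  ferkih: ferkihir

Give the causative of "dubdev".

"dubdev" has last vowel 'e'. The stems whose last vowel is 'e' (hitittef → hitittfar, kizbefev → kizbefvar) delete the last vowel and add -ar.
So dubdev → dubdvar.

dubdvar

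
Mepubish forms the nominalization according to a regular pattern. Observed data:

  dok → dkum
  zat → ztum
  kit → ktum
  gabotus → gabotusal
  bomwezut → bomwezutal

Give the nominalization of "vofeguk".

vofegukal

zat and bomwezut both end in -t yet inflect differently (ztum, bomwezutal), so the final letter is not what conditions the rule; the number of vowels is.
"vofeguk" has 3 vowels. The stems with 3 vowels (gabotus → gabotusal, bomwezut → bomwezutal) add -al.
The other pattern: stems with 1 vowel delete the last vowel and add -um.
So vofeguk → vofegukal.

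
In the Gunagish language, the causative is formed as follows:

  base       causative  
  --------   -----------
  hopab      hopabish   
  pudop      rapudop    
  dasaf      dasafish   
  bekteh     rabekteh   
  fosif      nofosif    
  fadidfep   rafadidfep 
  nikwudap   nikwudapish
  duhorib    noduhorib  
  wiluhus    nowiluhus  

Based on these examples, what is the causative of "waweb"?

"waweb" has last vowel 'e'. The stems whose last vowel is 'e' (bekteh → rabekteh, fadidfep → rafadidfep) add the prefix ra-.
So waweb → rawaweb.

rawaweb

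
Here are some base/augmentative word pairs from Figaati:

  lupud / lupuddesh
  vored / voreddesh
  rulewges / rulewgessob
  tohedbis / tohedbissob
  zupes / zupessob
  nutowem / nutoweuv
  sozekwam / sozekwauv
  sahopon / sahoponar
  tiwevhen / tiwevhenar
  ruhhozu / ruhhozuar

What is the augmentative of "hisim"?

vored and rulewges both have last vowel 'e' yet inflect differently (voreddesh, rulewgessob), so the last vowel is not what conditions the rule; the final letter is.
"hisim" ends in -m. The stems ending in -m (nutowem → nutoweuv, sozekwam → sozekwauv) drop the final letter and add -uv.
The other patterns: stems ending in -d double the final consonant and add -esh; stems ending in -s double the final consonant and add -ob; stems ending in -n or -u add -ar.
So hisim → hisiuv.

hisiuv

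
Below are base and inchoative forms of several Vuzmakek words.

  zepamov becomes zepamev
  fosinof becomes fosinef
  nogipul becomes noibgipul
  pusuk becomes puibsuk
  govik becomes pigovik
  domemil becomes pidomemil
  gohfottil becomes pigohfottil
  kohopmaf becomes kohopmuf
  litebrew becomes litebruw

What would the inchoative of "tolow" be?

pusuk and govik both end in -k yet inflect differently (puibsuk, pigovik), so the final letter is not what conditions the rule; the last vowel is.
"tolow" has last vowel 'o'. The stems whose last vowel is 'o' (zepamov → zepamev, fosinof → fosinef) change the last vowel to 'e'.
So tolow → tolew.

tolew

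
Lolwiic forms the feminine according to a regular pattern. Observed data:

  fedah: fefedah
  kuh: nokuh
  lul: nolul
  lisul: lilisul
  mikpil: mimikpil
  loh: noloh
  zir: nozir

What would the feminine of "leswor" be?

leleswor

fedah and kuh both end in -h yet inflect differently (fefedah, nokuh), so the final letter is not what conditions the rule; the number of vowels is.
"leswor" has 2 vowels. The stems with 2 vowels (mikpil → mimikpil, fedah → fefedah, lisul → lilisul) repeat the first consonant+vowel as a prefix.
So leswor → leleswor.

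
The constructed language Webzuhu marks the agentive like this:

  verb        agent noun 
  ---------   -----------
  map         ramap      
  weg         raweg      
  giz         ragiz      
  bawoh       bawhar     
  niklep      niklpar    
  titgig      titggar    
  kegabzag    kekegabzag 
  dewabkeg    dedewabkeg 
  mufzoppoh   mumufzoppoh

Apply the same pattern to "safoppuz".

map and niklep both end in -p yet inflect differently (ramap, niklpar), so the final letter is not what conditions the rule; the number of vowels is.
"safoppuz" has 3 vowels. The stems with 3 vowels (kegabzag → kekegabzag, dewabkeg → dedewabkeg, mufzoppoh → mumufzoppoh) repeat the first consonant+vowel as a prefix.
The other patterns: stems with 1 vowel add the prefix ra-; stems with 2 vowels delete the last vowel and add -ar.
So safoppuz → sasafoppuz.

sasafoppuz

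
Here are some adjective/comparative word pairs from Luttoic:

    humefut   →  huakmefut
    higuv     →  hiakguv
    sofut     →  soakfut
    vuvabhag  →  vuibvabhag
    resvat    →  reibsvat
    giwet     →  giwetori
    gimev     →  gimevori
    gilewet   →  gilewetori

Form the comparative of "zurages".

humefut and resvat both end in -t yet inflect differently (huakmefut, reibsvat), so the final letter is not what conditions the rule; the last vowel is.
"zurages" has last vowel 'e'. The stems whose last vowel is 'e' (giwet → giwetori, gimev → gimevori, gilewet → gilewetori) add -ori.
The other patterns: stems whose last vowel is 'u' insert -ak- after the first vowel; stems whose last vowel is 'a' insert -ib- after the first vowel.
So zurages → zuragesori.

zuragesori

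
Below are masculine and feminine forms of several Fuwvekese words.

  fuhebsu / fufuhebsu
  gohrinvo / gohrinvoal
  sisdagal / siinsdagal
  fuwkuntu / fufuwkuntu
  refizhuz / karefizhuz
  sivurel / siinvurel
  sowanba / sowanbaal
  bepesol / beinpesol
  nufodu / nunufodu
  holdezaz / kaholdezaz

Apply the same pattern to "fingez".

"fingez" ends in -z. The stems ending in -z (refizhuz → karefizhuz, holdezaz → kaholdezaz) add the prefix ka-.
So fingez → kafingez.

kafingez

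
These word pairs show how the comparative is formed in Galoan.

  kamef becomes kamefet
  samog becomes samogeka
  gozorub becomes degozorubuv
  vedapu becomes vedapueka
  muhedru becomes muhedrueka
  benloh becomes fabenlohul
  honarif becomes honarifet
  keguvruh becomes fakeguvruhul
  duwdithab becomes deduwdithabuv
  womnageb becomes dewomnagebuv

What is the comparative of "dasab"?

dedasabuv

"dasab" ends in -b. The stems ending in -b (gozorub → degozorubuv, womnageb → dewomnagebuv, duwdithab → deduwdithabuv) add de- … -uv around the stem.
The other patterns: stems ending in -f add -et; stems ending in -h add fa- … -ul around the stem; stems ending in -g or -u add -eka.
So dasab → dedasabuv.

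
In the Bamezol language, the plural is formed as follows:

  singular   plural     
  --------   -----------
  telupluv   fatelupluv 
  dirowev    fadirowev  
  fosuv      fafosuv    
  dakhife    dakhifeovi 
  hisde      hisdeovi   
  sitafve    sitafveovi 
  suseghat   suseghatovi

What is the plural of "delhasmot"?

delhasmotovi

dirowev and dakhife both have last vowel 'e' yet inflect differently (fadirowev, dakhifeovi), so the last vowel is not what conditions the rule; the final letter is.
"delhasmot" ends in -t. The one such stem in the data (suseghat → suseghatovi) adds -ovi, so the same rule applies.
So delhasmot → delhasmotovi.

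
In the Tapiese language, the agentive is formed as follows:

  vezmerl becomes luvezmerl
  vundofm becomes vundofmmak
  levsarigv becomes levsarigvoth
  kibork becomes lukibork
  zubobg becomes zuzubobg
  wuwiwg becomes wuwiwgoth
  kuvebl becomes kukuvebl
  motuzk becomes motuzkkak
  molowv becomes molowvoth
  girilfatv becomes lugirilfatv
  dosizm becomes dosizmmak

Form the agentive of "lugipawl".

vezmerl and kuvebl both end in -l yet inflect differently (luvezmerl, kukuvebl), so the final letter is not what conditions the rule; the second-to-last letter is.
"lugipawl" has second-to-last letter 'w'. The stems whose second-to-last letter is 'w' (wuwiwg → wuwiwgoth, molowv → molowvoth) add -oth.
So lugipawl → lugipawloth.

lugipawloth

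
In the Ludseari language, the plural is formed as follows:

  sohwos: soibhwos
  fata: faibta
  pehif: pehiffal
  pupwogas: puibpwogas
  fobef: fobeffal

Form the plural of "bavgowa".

"bavgowa" ends in -a. The one such stem in the data (fata → faibta) inserts -ib- after the first vowel (as do sohwos, pupwogas), so the same rule applies.
So bavgowa → baibvgowa.

baibvgowa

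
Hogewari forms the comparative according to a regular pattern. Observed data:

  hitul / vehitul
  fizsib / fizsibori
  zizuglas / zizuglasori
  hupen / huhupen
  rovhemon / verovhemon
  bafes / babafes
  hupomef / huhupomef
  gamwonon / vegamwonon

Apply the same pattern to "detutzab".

detutzabori

gamwonon and hupen both end in -n yet inflect differently (vegamwonon, huhupen), so the final letter is not what conditions the rule; the last vowel is.
"detutzab" has last vowel 'a'. The one such stem in the data (zizuglas → zizuglasori) adds -ori, so the same rule applies.
The other patterns: stems whose last vowel is 'o' or 'u' add the prefix ve-; stems whose last vowel is 'e' repeat the first consonant+vowel as a prefix.
So detutzab → detutzabori.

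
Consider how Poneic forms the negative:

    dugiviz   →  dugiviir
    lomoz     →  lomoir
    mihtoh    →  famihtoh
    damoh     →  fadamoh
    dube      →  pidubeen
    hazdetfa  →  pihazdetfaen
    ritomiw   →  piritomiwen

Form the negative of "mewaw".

lomoz and mihtoh both have last vowel 'o' yet inflect differently (lomoir, famihtoh), so the last vowel is not what conditions the rule; the final letter is.
"mewaw" ends in -w. The one such stem in the data (ritomiw → piritomiwen) adds pi- … -en around the stem, so the same rule applies.
The other patterns: stems ending in -z drop the final letter and add -ir; stems ending in -h add the prefix fa-.
So mewaw → pimewawen.

pimewawen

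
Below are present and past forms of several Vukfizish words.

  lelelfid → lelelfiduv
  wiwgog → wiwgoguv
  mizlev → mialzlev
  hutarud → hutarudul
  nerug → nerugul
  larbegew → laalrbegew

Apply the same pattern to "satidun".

"satidun" has last vowel 'u'. The stems whose last vowel is 'u' (nerug → nerugul, hutarud → hutarudul) add -ul.
The other patterns: stems whose last vowel is 'e' insert -al- after the first vowel; stems whose last vowel is 'i' or 'o' add -uv.
So satidun → satidunul.

satidunul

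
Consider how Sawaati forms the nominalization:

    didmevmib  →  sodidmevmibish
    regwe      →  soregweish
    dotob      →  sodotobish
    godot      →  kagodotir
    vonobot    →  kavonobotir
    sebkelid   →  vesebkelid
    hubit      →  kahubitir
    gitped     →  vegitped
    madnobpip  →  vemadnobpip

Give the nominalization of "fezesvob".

sofezesvobish

sebkelid and hubit both have last vowel 'i' yet inflect differently (vesebkelid, kahubitir), so the last vowel is not what conditions the rule; the final letter is.
"fezesvob" ends in -b. The stems ending in -b (didmevmib → sodidmevmibish, dotob → sodotobish) add so- … -ish around the stem.
The other patterns: stems ending in -d or -p add the prefix ve-; stems ending in -t add ka- … -ir around the stem.
So fezesvob → sofezesvobish.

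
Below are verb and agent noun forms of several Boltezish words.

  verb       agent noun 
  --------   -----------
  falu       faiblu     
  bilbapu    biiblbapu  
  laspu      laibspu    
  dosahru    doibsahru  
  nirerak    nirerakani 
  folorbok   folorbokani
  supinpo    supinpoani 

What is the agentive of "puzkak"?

"puzkak" ends in -k. The stems ending in -k (nirerak → nirerakani, folorbok → folorbokani) add -ani.
So puzkak → puzkakani.

puzkakani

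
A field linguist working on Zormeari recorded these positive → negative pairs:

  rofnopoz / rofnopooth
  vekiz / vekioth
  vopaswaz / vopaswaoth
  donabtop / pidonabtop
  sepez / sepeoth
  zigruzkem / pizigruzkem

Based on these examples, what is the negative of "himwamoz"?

"himwamoz" ends in -z. The stems ending in -z (vopaswaz → vopaswaoth, rofnopoz → rofnopooth, vekiz → vekioth) drop the final letter and add -oth.
The other pattern: stems ending in -m or -p add the prefix pi-.
So himwamoz → himwamooth.

himwamooth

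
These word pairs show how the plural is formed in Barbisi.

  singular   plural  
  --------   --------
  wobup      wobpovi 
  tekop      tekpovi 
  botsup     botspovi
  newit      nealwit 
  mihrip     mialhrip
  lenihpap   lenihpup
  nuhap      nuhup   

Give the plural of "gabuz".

botsup and nuhap both end in -p yet inflect differently (botspovi, nuhup), so the final letter is not what conditions the rule; the last vowel is.
"gabuz" has last vowel 'u'. The stems whose last vowel is 'u' (botsup → botspovi, wobup → wobpovi) delete the last vowel and add -ovi.
So gabuz → gabzovi.

gabzovi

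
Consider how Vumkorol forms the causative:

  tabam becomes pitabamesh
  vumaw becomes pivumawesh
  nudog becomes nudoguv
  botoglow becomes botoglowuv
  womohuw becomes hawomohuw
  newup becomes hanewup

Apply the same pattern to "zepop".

zepopuv

vumaw and botoglow both end in -w yet inflect differently (pivumawesh, botoglowuv), so the final letter is not what conditions the rule; the last vowel is.
"zepop" has last vowel 'o'. The stems whose last vowel is 'o' (nudog → nudoguv, botoglow → botoglowuv) add -uv.
The other patterns: stems whose last vowel is 'a' add pi- … -esh around the stem; stems whose last vowel is 'u' add the prefix ha-.
So zepop → zepopuv.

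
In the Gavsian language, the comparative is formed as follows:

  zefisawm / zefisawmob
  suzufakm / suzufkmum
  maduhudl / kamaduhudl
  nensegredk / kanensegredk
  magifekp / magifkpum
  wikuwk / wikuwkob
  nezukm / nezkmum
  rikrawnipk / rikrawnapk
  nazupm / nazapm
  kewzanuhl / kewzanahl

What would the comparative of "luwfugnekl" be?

suzufakm and zefisawm both end in -m yet inflect differently (suzufkmum, zefisawmob), so the final letter is not what conditions the rule; the second-to-last letter is.
"luwfugnekl" has second-to-last letter 'k'. The stems whose second-to-last letter is 'k' (suzufakm → suzufkmum, magifekp → magifkpum, nezukm → nezkmum) delete the last vowel and add -um.
So luwfugnekl → luwfugnklum.

luwfugnklum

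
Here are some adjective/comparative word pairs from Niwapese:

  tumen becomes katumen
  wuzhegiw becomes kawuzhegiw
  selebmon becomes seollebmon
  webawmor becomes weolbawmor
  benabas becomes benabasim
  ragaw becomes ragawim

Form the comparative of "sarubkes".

kasarubkes

tumen and selebmon both end in -n yet inflect differently (katumen, seollebmon), so the final letter is not what conditions the rule; the last vowel is.
"sarubkes" has last vowel 'e'. The one such stem in the data (tumen → katumen) adds the prefix ka-, so the same rule applies.
So sarubkes → kasarubkes.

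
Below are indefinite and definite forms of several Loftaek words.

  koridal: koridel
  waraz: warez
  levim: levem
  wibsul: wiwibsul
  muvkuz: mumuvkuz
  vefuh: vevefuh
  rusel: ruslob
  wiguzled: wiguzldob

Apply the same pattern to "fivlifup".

fifivlifup

"fivlifup" has last vowel 'u'. The stems whose last vowel is 'u' (wibsul → wiwibsul, muvkuz → mumuvkuz, vefuh → vevefuh) repeat the first consonant+vowel as a prefix.
The other patterns: stems whose last vowel is 'a' or 'i' change the last vowel to 'e'; stems whose last vowel is 'e' delete the last vowel and add -ob.
So fivlifup → fifivlifup.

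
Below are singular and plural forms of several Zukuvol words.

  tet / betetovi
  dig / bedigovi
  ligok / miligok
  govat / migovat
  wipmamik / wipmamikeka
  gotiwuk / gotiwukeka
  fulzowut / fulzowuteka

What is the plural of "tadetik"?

tadetikeka

tet and govat both end in -t yet inflect differently (betetovi, migovat), so the final letter is not what conditions the rule; the number of vowels is.
"tadetik" has 3 vowels. The stems with 3 vowels (wipmamik → wipmamikeka, gotiwuk → gotiwukeka, fulzowut → fulzowuteka) add -eka.
The other patterns: stems with 1 vowel add be- … -ovi around the stem; stems with 2 vowels add the prefix mi-.
So tadetik → tadetikeka.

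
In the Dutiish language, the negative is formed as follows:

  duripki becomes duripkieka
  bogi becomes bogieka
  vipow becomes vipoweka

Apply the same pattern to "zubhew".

Every pair shown (duripki → duripkieka, bogi → bogieka, vipow → vipoweka) follows the same rule: add -eka.
So zubhew → zubheweka.

zubheweka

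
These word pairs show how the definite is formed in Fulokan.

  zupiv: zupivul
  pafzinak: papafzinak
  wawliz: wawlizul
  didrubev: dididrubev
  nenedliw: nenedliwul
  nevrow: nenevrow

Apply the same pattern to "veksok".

veveksok

nenedliw and nevrow both end in -w yet inflect differently (nenedliwul, nenevrow), so the final letter is not what conditions the rule; the last vowel is.
"veksok" has last vowel 'o'. The one such stem in the data (nevrow → nenevrow) repeats the first consonant+vowel as a prefix (as do pafzinak, didrubev), so the same rule applies.
So veksok → veveksok.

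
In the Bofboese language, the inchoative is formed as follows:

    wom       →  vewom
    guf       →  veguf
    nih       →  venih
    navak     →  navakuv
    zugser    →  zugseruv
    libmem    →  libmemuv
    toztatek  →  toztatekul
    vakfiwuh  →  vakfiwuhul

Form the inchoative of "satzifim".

wom and libmem both end in -m yet inflect differently (vewom, libmemuv), so the final letter is not what conditions the rule; the number of vowels is.
"satzifim" has 3 vowels. The stems with 3 vowels (toztatek → toztatekul, vakfiwuh → vakfiwuhul) add -ul.
So satzifim → satzifimul.

satzifimul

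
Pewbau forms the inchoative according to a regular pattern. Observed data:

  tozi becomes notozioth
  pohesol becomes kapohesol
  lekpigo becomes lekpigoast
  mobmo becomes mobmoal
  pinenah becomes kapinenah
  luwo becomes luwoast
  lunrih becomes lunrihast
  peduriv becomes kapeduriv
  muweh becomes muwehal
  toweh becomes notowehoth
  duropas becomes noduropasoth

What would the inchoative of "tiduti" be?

"tiduti" begins with t-. The stems beginning with t- (tozi → notozioth, toweh → notowehoth) add no- … -oth around the stem.
The other patterns: stems beginning with m- add -al; stems beginning with p- add the prefix ka-; stems beginning with l- add -ast.
So tiduti → notidutioth.

notidutioth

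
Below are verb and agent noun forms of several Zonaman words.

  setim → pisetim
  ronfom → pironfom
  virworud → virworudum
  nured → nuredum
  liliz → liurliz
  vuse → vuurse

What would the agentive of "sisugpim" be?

setim and liliz both have last vowel 'i' yet inflect differently (pisetim, liurliz), so the last vowel is not what conditions the rule; the final letter is.
"sisugpim" ends in -m. The stems ending in -m (setim → pisetim, ronfom → pironfom) add the prefix pi-.
The other patterns: stems ending in -d add -um; stems ending in -e or -z insert -ur- after the first vowel.
So sisugpim → pisisugpim.

pisisugpim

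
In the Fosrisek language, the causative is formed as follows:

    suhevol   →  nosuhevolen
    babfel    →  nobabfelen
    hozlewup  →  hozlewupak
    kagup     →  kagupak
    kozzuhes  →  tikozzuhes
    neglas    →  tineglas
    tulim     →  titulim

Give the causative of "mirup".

mirupak

babfel and kozzuhes both have last vowel 'e' yet inflect differently (nobabfelen, tikozzuhes), so the last vowel is not what conditions the rule; the final letter is.
"mirup" ends in -p. The stems ending in -p (hozlewup → hozlewupak, kagup → kagupak) add -ak.
So mirup → mirupak.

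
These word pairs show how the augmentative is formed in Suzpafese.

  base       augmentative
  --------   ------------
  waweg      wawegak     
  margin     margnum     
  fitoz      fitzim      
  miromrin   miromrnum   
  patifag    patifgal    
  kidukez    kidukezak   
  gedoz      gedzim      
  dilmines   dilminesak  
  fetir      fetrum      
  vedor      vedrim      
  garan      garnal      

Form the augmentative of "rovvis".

rovvsum

"rovvis" has last vowel 'i'. The stems whose last vowel is 'i' (fetir → fetrum, miromrin → miromrnum, margin → margnum) delete the last vowel and add -um.
The other patterns: stems whose last vowel is 'o' delete the last vowel and add -im; stems whose last vowel is 'e' add -ak; stems whose last vowel is 'a' delete the last vowel and add -al.
So rovvis → rovvsum.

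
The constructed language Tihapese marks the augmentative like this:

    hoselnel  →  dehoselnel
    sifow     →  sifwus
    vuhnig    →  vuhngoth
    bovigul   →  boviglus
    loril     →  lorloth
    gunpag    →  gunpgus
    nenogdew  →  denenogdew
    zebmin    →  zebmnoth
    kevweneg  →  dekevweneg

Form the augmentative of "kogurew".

dekogurew

loril and hoselnel both end in -l yet inflect differently (lorloth, dehoselnel), so the final letter is not what conditions the rule; the last vowel is.
"kogurew" has last vowel 'e'. The stems whose last vowel is 'e' (hoselnel → dehoselnel, kevweneg → dekevweneg, nenogdew → denenogdew) add the prefix de-.
So kogurew → dekogurew.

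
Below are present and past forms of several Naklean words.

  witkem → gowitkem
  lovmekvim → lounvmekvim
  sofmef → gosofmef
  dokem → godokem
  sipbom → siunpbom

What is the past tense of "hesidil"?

dokem and sipbom both end in -m yet inflect differently (godokem, siunpbom), so the final letter is not what conditions the rule; the last vowel is.
"hesidil" has last vowel 'i'. The one such stem in the data (lovmekvim → lounvmekvim) inserts -un- after the first vowel (as does sipbom), so the same rule applies.
So hesidil → heunsidil.

heunsidil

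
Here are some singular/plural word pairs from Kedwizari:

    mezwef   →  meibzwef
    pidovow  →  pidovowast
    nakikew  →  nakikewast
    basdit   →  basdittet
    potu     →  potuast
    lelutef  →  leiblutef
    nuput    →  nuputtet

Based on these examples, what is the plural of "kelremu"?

kelremuast

"kelremu" ends in -u. The one such stem in the data (potu → potuast) adds -ast, so the same rule applies.
So kelremu → kelremuast.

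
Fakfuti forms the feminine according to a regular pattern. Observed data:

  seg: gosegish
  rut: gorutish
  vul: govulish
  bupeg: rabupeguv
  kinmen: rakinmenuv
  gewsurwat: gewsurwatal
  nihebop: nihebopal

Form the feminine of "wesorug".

seg and bupeg both end in -g yet inflect differently (gosegish, rabupeguv), so the final letter is not what conditions the rule; the number of vowels is.
"wesorug" has 3 vowels. The stems with 3 vowels (gewsurwat → gewsurwatal, nihebop → nihebopal) add -al.
The other patterns: stems with 1 vowel add go- … -ish around the stem; stems with 2 vowels add ra- … -uv around the stem.
So wesorug → wesorugal.

wesorugal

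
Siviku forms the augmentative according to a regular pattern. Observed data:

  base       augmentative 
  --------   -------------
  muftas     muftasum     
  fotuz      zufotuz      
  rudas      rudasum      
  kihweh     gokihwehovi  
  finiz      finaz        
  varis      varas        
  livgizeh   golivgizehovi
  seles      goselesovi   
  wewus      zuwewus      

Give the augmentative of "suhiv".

suhav

"suhiv" has last vowel 'i'. The stems whose last vowel is 'i' (finiz → finaz, varis → varas) change the last vowel to 'a'.
The other patterns: stems whose last vowel is 'e' add go- … -ovi around the stem; stems whose last vowel is 'a' add -um; stems whose last vowel is 'u' add the prefix zu-.
So suhiv → suhav.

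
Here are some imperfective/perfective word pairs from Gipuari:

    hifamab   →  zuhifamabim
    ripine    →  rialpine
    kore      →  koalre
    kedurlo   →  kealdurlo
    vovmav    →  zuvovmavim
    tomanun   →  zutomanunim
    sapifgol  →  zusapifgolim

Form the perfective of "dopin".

zudopinim

"dopin" ends in a consonant. The stems ending in a consonant (tomanun → zutomanunim, sapifgol → zusapifgolim, vovmav → zuvovmavim) add zu- … -im around the stem.
So dopin → zudopinim.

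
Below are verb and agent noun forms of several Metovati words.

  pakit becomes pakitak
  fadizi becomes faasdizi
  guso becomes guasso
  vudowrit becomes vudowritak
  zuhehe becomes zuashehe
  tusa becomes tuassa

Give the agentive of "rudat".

vudowrit and fadizi both have last vowel 'i' yet inflect differently (vudowritak, faasdizi), so the last vowel is not what conditions the rule; whether the stem ends in a vowel or a consonant is.
"rudat" ends in a consonant. The stems ending in a consonant (vudowrit → vudowritak, pakit → pakitak) add -ak.
The other pattern: stems ending in a vowel insert -as- after the first vowel.
So rudat → rudatak.

rudatak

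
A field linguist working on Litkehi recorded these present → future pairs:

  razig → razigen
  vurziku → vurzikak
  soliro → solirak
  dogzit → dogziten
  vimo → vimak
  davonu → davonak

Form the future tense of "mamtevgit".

mamtevgiten

dogzit and davonu both begin with d- yet inflect differently (dogziten, davonak), so the first letter is not what conditions the rule; whether the stem ends in a vowel or a consonant is.
"mamtevgit" ends in a consonant. The stems ending in a consonant (dogzit → dogziten, razig → razigen) add -en.
So mamtevgit → mamtevgiten.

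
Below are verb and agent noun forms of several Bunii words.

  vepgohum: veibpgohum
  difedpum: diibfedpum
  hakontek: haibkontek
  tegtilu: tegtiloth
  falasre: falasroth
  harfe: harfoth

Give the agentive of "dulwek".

duiblwek

vepgohum and tegtilu both have last vowel 'u' yet inflect differently (veibpgohum, tegtiloth), so the last vowel is not what conditions the rule; whether the stem ends in a vowel or a consonant is.
"dulwek" ends in a consonant. The stems ending in a consonant (vepgohum → veibpgohum, difedpum → diibfedpum, hakontek → haibkontek) insert -ib- after the first vowel.
So dulwek → duiblwek.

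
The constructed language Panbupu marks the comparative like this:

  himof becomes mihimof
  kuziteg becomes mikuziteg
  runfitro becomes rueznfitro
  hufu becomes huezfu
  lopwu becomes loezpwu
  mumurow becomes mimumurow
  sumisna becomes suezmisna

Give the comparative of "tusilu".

tuezsilu

mumurow and runfitro both have last vowel 'o' yet inflect differently (mimumurow, rueznfitro), so the last vowel is not what conditions the rule; whether the stem ends in a vowel or a consonant is.
"tusilu" ends in a vowel. The stems ending in a vowel (lopwu → loezpwu, hufu → huezfu, sumisna → suezmisna) insert -ez- after the first vowel.
So tusilu → tuezsilu.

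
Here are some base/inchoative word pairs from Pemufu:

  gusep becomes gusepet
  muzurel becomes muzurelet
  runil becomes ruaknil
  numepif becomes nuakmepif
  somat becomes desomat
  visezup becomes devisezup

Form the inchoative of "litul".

muzurel and runil both end in -l yet inflect differently (muzurelet, ruaknil), so the final letter is not what conditions the rule; the last vowel is.
"litul" has last vowel 'u'. The one such stem in the data (visezup → devisezup) adds the prefix de-, so the same rule applies.
So litul → delitul.

delitul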